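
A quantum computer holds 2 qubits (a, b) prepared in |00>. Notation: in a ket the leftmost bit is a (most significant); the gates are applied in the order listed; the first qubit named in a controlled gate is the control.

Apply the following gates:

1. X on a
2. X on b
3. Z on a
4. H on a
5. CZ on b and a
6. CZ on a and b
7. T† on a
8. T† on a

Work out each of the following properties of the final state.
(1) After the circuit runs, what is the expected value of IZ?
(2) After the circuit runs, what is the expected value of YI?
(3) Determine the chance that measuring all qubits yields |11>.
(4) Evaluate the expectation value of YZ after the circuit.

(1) The observable IZ averages to -1.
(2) The observable YI averages to 1.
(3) Outcome |11> occurs with probability 1/2.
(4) In the final state, YZ has expectation -1.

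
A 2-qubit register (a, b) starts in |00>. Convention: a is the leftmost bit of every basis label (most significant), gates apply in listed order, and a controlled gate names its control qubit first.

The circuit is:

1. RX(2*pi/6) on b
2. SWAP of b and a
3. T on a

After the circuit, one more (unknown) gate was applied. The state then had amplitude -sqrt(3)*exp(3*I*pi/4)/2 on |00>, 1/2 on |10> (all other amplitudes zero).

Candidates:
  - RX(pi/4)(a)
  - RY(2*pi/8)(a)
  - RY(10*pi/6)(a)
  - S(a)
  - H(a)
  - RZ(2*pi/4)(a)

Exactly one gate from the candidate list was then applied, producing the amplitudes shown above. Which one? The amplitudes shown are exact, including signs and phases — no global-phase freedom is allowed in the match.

It was RZ(2*pi/4)(a) that produced the state shown.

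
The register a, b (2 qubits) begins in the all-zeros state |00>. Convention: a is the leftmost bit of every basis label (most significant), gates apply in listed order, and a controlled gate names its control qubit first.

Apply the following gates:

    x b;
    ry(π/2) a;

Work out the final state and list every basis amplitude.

After the circuit, the state carries amplitude 0 on |00>, sqrt(2)/2 on |01>, 0 on |10>, sqrt(2)/2 on |11>.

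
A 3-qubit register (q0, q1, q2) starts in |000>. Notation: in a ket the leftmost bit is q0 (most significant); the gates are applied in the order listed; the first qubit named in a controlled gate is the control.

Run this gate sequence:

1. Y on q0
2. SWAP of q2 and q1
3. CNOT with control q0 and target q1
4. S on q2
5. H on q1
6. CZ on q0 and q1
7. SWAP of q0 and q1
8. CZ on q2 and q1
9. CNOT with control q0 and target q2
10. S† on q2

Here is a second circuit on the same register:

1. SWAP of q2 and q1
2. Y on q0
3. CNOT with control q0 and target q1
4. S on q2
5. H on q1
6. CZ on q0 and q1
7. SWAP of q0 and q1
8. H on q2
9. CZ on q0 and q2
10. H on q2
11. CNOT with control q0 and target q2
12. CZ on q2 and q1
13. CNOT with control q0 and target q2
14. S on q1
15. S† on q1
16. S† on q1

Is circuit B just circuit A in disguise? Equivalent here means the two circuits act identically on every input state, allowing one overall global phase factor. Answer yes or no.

No — the two circuits implement different unitaries, even allowing a global phase.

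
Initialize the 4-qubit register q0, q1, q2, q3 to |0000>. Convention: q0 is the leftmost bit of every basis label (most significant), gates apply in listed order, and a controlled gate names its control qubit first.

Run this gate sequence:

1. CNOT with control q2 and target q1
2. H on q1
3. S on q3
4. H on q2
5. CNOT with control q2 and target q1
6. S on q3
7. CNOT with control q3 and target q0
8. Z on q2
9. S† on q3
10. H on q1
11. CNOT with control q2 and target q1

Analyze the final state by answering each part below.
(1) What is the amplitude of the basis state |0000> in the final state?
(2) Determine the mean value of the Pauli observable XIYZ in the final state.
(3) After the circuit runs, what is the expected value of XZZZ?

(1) The final state's coefficient on |0000> equals sqrt(2)/2.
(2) In the final state, XIYZ has expectation 0.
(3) In the final state, XZZZ has expectation 0.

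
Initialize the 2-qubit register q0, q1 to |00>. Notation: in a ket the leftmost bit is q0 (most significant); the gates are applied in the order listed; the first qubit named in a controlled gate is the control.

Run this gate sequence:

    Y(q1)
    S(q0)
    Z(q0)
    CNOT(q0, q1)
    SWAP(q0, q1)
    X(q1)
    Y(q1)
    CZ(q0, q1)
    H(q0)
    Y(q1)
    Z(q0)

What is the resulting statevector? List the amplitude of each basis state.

After the circuit, the state carries amplitude 0 on |00>, sqrt(2)*I/2 on |01>, 0 on |10>, sqrt(2)*I/2 on |11>.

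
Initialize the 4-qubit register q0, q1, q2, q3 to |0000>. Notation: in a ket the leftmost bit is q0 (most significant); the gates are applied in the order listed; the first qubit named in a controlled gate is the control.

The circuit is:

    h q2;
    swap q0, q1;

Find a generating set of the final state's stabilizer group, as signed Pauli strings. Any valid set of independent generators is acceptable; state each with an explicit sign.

The stabilizer group can be generated by +IIXI, +ZIII, +IZII, +IIIZ, among other valid generating sets.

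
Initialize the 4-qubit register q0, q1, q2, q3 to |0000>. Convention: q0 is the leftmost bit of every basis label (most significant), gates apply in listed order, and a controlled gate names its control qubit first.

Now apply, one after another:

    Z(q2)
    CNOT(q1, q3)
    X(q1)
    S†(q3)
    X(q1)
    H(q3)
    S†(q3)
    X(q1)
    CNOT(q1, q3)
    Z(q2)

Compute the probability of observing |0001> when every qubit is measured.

Outcome |0001> occurs with probability 0.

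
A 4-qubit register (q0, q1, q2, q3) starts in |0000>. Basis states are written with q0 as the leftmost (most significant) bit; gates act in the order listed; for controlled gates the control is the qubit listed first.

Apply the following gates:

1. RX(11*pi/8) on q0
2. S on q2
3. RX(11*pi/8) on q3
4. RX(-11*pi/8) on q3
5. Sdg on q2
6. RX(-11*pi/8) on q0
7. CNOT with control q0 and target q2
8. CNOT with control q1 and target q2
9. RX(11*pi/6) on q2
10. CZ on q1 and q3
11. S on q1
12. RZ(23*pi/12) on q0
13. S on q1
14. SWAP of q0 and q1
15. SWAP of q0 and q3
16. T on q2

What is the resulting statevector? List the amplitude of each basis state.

The resulting statevector has amplitude -sqrt(2)*exp(-23*I*pi/24)*cos(5*pi/16)**4/4 - sqrt(6)*exp(-23*I*pi/24)*cos(5*pi/16)**4/4 - sqrt(2)*exp(-23*I*pi/24)*sin(5*pi/16)**2*cos(5*pi/16)**2/2 - sqrt(2)*exp(-23*I*pi/24)*sin(5*pi/16)**4/4 - sqrt(6)*exp(-23*I*pi/24)*sin(5*pi/16)**2*cos(5*pi/16)**2/2 - sqrt(6)*exp(-23*I*pi/24)*sin(5*pi/16)**4/4 on |0000>, sqrt(2)*I*exp(-17*I*pi/24)*sin(5*pi/16)**4/4 + sqrt(2)*I*exp(-17*I*pi/24)*sin(5*pi/16)**2*cos(5*pi/16)**2/2 + sqrt(2)*I*exp(-17*I*pi/24)*cos(5*pi/16)**4/4 - sqrt(6)*I*exp(-17*I*pi/24)*cos(5*pi/16)**4/4 - sqrt(6)*I*exp(-17*I*pi/24)*sin(5*pi/16)**2*cos(5*pi/16)**2/2 - sqrt(6)*I*exp(-17*I*pi/24)*sin(5*pi/16)**4/4 on |0010>, and 0 on every other basis state.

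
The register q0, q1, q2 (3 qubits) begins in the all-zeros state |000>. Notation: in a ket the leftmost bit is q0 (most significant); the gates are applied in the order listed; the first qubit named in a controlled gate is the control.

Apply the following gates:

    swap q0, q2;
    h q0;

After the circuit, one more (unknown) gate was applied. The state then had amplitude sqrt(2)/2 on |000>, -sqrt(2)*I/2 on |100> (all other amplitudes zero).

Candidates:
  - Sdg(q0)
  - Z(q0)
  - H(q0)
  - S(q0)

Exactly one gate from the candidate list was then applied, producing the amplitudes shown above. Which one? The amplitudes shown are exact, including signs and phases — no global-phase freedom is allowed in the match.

It was Sdg(q0) that produced the state shown.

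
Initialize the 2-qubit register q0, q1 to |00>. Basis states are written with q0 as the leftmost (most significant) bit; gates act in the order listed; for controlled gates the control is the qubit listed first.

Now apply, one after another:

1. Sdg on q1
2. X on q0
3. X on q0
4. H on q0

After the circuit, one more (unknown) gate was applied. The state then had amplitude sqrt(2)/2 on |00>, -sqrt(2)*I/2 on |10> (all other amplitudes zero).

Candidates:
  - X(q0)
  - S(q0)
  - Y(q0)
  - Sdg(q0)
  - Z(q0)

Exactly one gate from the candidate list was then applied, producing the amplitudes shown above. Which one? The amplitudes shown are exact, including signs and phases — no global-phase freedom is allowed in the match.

The applied gate was Sdg(q0). Key observation: the block from step 2 through step 3 cancels to the identity and can be dropped.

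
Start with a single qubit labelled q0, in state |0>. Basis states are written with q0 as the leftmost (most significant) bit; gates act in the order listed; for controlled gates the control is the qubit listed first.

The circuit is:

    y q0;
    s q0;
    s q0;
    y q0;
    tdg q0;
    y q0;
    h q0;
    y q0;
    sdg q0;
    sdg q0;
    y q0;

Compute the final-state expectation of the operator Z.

In the final state, Z has expectation 0.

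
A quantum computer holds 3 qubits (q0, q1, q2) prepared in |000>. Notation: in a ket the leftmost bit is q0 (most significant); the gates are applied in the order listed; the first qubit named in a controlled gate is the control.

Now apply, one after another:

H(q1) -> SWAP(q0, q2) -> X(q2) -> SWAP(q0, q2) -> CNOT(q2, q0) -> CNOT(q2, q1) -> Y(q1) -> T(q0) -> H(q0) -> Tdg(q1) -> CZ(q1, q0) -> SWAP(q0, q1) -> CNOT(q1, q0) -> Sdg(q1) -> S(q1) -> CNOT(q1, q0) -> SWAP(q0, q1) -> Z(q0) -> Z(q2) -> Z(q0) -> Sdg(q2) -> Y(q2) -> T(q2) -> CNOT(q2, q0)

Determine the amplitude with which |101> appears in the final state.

The final state's coefficient on |101> equals I/2. Key observation: gates 12-17 undo each other exactly, leaving only the rest of the circuit to track.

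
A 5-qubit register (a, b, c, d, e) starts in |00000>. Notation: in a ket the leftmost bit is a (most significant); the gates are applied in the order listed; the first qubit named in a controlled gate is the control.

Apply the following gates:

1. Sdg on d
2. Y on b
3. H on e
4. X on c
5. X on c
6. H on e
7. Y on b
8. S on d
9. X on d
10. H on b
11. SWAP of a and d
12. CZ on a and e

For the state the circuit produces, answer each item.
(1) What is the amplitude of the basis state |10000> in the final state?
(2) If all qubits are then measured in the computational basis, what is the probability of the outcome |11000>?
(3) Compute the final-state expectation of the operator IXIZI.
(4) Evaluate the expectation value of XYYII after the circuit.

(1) The amplitude on |10000> is sqrt(2)/2. Key observation: the block from step 1 through step 8 cancels to the identity and can be dropped.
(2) The probability of measuring |11000> is 1/2.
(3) In the final state, IXIZI has expectation 1.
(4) The observable XYYII averages to 0.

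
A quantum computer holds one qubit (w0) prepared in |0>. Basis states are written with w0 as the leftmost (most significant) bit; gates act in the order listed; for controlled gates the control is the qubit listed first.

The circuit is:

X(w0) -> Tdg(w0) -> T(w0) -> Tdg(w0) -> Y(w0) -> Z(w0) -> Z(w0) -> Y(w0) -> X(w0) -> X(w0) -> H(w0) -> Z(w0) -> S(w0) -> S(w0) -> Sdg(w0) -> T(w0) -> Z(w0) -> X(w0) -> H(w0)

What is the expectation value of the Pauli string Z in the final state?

The expectation value of Z is sqrt(2)/2.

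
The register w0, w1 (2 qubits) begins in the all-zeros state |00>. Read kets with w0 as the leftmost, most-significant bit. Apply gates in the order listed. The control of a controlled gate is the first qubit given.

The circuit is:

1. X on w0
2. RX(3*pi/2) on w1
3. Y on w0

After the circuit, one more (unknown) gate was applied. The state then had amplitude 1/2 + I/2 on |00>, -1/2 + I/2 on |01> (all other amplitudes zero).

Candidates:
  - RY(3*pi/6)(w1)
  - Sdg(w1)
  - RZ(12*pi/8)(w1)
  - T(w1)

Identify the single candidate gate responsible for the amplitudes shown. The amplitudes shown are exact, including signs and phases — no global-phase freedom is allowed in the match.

The unique candidate consistent with the amplitudes is RY(3*pi/6)(w1).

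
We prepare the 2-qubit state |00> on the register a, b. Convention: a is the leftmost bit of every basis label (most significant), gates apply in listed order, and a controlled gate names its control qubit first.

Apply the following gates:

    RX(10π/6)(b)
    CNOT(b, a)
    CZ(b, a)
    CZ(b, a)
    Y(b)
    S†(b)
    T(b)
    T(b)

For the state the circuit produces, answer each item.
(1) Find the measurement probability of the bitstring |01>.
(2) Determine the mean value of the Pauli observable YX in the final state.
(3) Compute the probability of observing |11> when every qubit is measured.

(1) A full measurement returns |01> with probability 3/4. Key observation: the block from step 3 through step 4 cancels to the identity and can be dropped.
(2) The expectation value of YX is -sqrt(3)/2.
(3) Outcome |11> occurs with probability 0.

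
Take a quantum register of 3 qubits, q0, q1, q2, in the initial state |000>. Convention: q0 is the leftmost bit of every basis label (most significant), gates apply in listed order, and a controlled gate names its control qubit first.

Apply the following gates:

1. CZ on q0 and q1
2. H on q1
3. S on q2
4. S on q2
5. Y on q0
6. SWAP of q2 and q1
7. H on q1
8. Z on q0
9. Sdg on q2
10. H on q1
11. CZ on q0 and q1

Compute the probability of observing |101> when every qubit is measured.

The probability of measuring |101> is 1/2.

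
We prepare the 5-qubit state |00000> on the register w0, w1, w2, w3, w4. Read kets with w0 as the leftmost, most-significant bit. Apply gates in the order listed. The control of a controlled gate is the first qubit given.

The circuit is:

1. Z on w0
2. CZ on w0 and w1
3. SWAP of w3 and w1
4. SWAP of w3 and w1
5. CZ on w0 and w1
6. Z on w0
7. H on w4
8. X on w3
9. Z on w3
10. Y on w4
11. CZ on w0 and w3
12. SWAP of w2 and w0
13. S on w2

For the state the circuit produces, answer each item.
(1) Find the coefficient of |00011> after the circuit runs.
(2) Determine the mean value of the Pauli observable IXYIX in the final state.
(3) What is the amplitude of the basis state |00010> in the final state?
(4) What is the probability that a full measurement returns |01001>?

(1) The amplitude on |00011> is -sqrt(2)*I/2.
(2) In the final state, IXYIX has expectation 0.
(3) |00010> carries amplitude sqrt(2)*I/2 in the final state.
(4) A full measurement returns |01001> with probability 0.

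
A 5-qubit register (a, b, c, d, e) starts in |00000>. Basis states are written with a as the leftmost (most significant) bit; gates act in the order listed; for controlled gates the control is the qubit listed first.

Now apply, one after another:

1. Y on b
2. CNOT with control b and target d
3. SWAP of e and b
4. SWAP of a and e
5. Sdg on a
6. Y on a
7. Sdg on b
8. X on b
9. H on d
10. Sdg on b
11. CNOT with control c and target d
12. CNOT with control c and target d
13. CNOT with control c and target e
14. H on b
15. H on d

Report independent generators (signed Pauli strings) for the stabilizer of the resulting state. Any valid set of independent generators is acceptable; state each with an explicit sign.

The final state is stabilized by the group generated by -IXIII, +ZIIII, +IIZII, -IIIZI, +IIIIZ; other independent generating sets are equally valid. Key observation: gates 11-12 undo each other exactly, leaving only the rest of the circuit to track.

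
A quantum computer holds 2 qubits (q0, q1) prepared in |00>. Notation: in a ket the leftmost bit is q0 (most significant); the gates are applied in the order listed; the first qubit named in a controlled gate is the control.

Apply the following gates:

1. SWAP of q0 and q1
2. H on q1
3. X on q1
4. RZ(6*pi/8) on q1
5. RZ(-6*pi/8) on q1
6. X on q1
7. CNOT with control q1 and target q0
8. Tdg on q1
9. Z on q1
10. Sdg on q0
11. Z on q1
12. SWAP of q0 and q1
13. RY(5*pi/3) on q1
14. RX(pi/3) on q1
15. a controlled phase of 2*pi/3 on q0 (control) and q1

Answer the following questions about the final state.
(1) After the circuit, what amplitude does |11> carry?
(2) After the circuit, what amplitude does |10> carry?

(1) The amplitude on |11> is sqrt(2)*(1 + 3*I)*exp(5*I*pi/12)/8. Key observation: the block from step 3 through step 6 cancels to the identity and can be dropped.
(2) The amplitude on |10> is sqrt(3)/4.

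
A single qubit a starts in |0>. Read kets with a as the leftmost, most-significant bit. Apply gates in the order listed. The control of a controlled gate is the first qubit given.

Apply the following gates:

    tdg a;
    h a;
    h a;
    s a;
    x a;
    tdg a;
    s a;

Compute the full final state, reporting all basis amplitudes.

After the circuit, the state carries amplitude 0 on |0>, exp(I*pi/4) on |1>.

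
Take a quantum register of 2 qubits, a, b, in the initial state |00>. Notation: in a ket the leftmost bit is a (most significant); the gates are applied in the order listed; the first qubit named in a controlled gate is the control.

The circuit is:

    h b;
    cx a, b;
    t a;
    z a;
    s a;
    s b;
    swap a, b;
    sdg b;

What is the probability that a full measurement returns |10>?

The probability of measuring |10> is 1/2.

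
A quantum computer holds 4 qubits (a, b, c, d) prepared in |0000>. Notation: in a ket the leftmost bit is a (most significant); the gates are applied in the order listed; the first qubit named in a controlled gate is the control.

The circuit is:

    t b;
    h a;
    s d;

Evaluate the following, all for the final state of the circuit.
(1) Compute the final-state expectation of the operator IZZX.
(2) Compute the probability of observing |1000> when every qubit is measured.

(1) In the final state, IZZX has expectation 0.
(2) Outcome |1000> occurs with probability 1/2.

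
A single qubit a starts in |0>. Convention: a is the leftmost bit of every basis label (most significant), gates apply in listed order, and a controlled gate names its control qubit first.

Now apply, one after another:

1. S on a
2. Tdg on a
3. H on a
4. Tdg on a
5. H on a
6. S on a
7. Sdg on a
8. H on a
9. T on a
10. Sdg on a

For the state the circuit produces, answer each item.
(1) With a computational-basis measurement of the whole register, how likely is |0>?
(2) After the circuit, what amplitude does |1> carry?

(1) The probability of measuring |0> is 1/2.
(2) The final state's coefficient on |1> equals -sqrt(2)*I/2.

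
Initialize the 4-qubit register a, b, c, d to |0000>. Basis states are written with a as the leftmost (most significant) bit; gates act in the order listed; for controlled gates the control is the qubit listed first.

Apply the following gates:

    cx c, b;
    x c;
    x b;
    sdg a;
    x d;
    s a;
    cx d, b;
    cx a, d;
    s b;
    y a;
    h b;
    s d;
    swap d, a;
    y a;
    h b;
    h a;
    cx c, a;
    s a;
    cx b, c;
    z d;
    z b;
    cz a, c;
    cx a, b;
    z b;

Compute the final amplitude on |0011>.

The amplitude on |0011> is -sqrt(2)*I/2.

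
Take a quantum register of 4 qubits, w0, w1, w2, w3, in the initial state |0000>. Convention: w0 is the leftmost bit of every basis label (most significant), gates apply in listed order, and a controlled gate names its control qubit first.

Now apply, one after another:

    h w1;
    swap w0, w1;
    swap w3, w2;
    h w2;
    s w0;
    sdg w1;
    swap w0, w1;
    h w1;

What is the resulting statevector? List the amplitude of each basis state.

The resulting statevector has amplitude sqrt(2)*(1 + I)/4 on |0000>, sqrt(2)*(1 + I)/4 on |0010>, sqrt(2)*(1 - I)/4 on |0100>, sqrt(2)*(1 - I)/4 on |0110>, and 0 on every other basis state.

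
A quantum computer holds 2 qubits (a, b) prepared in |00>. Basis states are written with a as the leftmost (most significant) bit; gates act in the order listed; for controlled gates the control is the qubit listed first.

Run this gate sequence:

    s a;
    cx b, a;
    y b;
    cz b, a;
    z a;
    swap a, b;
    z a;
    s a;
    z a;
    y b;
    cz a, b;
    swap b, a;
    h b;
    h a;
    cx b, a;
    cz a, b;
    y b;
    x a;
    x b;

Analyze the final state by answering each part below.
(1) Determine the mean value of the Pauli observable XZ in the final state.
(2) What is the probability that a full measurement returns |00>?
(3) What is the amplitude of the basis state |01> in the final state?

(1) The expectation value of XZ is -1.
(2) Outcome |00> occurs with probability 1/4.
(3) The amplitude on |01> is 1/2.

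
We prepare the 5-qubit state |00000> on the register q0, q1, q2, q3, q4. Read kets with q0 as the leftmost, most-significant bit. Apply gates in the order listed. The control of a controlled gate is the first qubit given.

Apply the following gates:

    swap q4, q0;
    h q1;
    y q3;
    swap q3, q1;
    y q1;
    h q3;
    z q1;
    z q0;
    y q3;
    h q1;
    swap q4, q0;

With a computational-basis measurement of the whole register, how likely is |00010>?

The probability of measuring |00010> is 1/2.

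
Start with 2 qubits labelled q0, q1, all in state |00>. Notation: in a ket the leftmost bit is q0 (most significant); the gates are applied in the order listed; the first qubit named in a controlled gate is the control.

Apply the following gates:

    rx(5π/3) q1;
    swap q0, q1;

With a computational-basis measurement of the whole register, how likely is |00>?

Outcome |00> occurs with probability 3/4.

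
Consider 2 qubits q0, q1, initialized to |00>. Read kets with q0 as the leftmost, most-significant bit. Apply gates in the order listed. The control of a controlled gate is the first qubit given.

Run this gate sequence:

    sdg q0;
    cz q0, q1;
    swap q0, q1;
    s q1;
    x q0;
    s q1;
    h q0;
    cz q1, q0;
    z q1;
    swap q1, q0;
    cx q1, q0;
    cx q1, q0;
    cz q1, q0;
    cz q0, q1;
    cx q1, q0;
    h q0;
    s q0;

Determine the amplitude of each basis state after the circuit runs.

The resulting statevector has amplitude 1/2 on |00>, -1/2 on |01>, I/2 on |10>, I/2 on |11>.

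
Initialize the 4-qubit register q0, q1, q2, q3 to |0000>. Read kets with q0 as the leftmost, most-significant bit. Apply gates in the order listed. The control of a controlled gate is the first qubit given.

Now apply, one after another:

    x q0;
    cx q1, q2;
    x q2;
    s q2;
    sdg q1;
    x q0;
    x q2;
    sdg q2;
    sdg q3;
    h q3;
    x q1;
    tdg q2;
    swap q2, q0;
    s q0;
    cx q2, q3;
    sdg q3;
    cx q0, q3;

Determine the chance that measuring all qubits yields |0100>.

Outcome |0100> occurs with probability 1/2.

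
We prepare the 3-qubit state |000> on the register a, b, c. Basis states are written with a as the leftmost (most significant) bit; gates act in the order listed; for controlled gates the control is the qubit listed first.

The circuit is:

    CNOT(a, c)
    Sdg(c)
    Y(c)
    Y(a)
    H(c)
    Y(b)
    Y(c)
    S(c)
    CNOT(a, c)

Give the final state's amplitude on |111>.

The amplitude on |111> is sqrt(2)/2.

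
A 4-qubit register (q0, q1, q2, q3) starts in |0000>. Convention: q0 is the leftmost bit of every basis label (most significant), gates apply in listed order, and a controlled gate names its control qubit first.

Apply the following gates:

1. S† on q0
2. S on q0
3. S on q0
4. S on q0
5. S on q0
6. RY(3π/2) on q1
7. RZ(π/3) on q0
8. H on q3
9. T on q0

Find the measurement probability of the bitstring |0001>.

A full measurement returns |0001> with probability 1/4. Key observation: the block from step 2 through step 5 cancels to the identity and can be dropped.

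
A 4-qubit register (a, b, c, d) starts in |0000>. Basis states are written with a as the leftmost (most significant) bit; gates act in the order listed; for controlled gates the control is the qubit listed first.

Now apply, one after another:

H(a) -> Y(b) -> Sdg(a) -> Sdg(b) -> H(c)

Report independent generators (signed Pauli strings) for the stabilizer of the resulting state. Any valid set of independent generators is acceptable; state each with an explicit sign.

One valid set of independent stabilizer generators is -YIII, +IIXI, -IZII, +IIIZ (any independent generating set of the same group is equally correct).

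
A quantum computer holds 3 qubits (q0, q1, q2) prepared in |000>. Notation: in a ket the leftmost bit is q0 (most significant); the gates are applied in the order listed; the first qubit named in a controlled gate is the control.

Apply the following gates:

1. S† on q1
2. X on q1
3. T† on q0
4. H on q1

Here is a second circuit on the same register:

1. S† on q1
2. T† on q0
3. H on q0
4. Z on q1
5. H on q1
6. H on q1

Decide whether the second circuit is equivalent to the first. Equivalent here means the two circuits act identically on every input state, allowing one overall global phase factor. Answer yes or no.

No: there is an input state on which the two circuits produce genuinely different outputs (not merely differing by a phase).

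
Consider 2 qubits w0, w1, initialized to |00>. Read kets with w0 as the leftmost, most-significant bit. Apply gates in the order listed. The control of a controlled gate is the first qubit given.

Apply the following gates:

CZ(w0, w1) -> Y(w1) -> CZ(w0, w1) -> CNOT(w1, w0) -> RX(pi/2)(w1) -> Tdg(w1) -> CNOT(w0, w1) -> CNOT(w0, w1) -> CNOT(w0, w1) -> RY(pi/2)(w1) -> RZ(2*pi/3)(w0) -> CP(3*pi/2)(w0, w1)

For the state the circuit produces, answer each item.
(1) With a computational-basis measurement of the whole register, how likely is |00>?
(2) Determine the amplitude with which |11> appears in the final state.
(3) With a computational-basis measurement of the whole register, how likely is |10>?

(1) Outcome |00> occurs with probability 0. Key observation: steps 8-9 multiply out to the identity, so the circuit reduces to the remaining gates.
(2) The final state's coefficient on |11> equals -exp(5*I*pi/6)/2 + exp(I*pi/12)/2.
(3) Outcome |10> occurs with probability 1/2 - sqrt(2)/4.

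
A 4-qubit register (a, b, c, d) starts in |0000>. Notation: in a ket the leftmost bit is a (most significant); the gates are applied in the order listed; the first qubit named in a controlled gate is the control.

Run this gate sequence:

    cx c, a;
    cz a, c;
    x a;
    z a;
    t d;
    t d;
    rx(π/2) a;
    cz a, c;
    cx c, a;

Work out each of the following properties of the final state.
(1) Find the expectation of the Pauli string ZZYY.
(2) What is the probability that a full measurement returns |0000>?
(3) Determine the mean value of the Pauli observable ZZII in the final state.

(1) The expectation value of ZZYY is 0.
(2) The probability of measuring |0000> is 1/2.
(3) The expectation value of ZZII is 0.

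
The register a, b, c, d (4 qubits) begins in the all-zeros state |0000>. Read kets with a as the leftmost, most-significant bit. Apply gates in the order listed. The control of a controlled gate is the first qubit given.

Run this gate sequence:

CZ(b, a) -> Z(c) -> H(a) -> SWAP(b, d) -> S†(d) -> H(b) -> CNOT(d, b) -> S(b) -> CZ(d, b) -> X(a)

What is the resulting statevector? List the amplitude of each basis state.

The final amplitudes are 1/2 on |0000>, I/2 on |0100>, 1/2 on |1000>, I/2 on |1100>, and 0 on every other basis state.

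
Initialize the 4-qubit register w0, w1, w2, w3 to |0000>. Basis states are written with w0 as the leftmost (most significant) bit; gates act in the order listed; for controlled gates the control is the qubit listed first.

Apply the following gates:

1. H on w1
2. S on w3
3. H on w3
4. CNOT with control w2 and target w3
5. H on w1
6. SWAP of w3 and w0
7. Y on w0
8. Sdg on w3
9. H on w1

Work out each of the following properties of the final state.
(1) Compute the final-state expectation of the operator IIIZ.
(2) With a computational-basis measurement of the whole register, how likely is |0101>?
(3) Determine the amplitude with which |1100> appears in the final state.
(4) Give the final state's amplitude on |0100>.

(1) The observable IIIZ averages to 1.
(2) Outcome |0101> occurs with probability 0.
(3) The final state's coefficient on |1100> equals I/2.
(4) |0100> carries amplitude -I/2 in the final state.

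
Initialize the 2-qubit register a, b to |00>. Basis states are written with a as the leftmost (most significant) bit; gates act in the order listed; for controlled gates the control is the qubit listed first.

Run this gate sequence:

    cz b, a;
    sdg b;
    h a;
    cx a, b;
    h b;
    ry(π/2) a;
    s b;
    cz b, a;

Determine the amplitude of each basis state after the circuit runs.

The resulting statevector has amplitude 0 on |00>, sqrt(2)*I/2 on |01>, sqrt(2)/2 on |10>, 0 on |11>.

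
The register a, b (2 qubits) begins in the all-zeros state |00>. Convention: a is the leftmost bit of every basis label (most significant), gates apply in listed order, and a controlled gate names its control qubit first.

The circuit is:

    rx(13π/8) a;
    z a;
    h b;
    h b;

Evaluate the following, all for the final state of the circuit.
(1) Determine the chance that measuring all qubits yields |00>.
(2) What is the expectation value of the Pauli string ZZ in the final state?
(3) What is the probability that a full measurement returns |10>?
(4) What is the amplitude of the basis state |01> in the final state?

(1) A full measurement returns |00> with probability cos(3*pi/16)**2.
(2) The observable ZZ averages to sqrt(2 - sqrt(2))/2.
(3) The probability of measuring |10> is sin(3*pi/16)**2.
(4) The final state's coefficient on |01> equals 0.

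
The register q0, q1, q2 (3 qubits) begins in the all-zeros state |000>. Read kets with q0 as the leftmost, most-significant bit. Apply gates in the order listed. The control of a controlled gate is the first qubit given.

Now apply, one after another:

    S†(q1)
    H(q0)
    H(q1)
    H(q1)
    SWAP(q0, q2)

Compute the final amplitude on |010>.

The amplitude on |010> is 0. Key observation: steps 3-4 multiply out to the identity, so the circuit reduces to the remaining gates.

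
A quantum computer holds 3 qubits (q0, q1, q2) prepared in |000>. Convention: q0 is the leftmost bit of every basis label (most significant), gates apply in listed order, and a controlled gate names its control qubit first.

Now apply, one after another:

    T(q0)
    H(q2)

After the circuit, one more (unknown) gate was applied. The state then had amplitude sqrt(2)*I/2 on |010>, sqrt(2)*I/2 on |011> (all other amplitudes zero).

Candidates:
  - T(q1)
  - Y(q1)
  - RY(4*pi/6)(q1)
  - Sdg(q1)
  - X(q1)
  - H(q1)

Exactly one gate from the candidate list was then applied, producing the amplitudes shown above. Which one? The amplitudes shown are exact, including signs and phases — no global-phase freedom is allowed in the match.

The applied gate was Y(q1).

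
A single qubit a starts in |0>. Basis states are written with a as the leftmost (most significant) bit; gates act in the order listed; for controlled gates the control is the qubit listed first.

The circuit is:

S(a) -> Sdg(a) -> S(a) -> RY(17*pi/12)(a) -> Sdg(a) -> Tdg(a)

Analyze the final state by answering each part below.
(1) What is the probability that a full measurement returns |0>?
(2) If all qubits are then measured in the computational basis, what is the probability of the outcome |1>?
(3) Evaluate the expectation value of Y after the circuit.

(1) Outcome |0> occurs with probability -sqrt(6)/8 + sqrt(2)/8 + 1/2.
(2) A full measurement returns |1> with probability -sqrt(2)/8 + sqrt(6)/8 + 1/2.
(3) The observable Y averages to 1/4 + sqrt(3)/4.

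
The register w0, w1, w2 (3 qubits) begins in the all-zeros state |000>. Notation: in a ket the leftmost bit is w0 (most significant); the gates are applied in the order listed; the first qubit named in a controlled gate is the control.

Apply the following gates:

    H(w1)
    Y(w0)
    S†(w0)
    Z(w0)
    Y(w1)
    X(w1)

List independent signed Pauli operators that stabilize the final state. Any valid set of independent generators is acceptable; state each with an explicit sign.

One valid set of independent stabilizer generators is -IXI, -ZII, +IIZ (any independent generating set of the same group is equally correct).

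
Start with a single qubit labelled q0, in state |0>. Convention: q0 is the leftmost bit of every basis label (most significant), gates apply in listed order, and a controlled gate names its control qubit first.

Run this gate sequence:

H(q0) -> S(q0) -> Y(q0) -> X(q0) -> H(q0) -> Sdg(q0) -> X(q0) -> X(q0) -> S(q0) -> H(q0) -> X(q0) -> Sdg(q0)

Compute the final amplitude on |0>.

|0> carries amplitude sqrt(2)/2 in the final state. Key observation: gates 4-11 undo each other exactly, leaving only the rest of the circuit to track.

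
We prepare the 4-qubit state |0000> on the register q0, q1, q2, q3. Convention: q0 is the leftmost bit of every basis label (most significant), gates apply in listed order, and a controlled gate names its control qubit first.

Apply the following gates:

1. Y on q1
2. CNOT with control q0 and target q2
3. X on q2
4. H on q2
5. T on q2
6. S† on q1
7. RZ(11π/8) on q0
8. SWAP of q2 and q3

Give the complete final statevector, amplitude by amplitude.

The resulting statevector has amplitude -sqrt(2)*exp(5*I*pi/16)/2 on |0100>, sqrt(2)*exp(9*I*pi/16)/2 on |0101>, and 0 on every other basis state.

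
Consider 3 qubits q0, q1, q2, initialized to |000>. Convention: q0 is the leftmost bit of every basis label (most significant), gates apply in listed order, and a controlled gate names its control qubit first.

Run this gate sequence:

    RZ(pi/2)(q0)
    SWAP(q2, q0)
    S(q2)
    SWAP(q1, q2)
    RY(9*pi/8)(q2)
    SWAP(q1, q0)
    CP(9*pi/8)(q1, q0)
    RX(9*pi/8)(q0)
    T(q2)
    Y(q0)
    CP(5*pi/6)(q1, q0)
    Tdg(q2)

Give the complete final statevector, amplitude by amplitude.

The resulting statevector has amplitude -sqrt(2 - sqrt(2))*exp(3*I*pi/4)/4 on |000>, (sqrt(sqrt(2) + 2) + 2)*exp(3*I*pi/4)/4 on |001>, 0 on |010>, 0 on |011>, (2 - sqrt(sqrt(2) + 2))*exp(I*pi/4)/4 on |100>, -sqrt(2 - sqrt(2))*exp(I*pi/4)/4 on |101>, 0 on |110>, 0 on |111>.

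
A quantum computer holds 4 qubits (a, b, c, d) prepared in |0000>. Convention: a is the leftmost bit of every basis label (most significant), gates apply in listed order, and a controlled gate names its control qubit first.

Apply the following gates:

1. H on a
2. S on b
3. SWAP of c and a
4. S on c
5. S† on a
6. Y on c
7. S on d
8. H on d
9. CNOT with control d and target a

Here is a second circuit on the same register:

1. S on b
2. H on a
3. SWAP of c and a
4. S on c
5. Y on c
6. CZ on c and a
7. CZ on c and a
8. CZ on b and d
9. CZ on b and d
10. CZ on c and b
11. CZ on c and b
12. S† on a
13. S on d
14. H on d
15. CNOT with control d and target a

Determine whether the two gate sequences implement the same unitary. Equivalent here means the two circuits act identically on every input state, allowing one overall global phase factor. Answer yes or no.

Yes: on every input state the two circuits agree up to one overall phase factor.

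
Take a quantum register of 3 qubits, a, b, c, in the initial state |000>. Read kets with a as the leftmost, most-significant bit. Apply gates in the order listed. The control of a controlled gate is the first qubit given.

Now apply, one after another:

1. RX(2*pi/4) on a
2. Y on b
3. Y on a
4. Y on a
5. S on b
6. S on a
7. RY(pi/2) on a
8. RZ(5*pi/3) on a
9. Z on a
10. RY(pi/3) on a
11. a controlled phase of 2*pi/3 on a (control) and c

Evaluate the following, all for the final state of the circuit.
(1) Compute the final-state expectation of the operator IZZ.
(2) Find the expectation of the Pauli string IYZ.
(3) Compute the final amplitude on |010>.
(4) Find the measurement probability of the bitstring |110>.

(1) In the final state, IZZ has expectation -1.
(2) The observable IYZ averages to 0.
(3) The amplitude on |010> is -exp(5*I*pi/6)/2.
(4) The probability of measuring |110> is 3/4.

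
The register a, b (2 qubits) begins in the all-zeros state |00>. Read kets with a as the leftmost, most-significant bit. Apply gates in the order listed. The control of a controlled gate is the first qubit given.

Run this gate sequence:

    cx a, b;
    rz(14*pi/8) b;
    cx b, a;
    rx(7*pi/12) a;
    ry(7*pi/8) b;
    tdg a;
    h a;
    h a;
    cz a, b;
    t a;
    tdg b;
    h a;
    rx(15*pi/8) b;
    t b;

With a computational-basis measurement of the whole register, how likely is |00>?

Outcome |00> occurs with probability cos(pi/16)**2*cos(7*pi/16)**2/2 + sin(pi/16)**2*sin(7*pi/16)**2/2 - sqrt(3)*I*sqrt(1/2 - sqrt(2)/4)*sqrt(sqrt(2)/4 + 1/2)*exp(-I*pi/4)*sin(pi/16)*sin(7*pi/16)*cos(pi/16)*cos(7*pi/16)/2 - sqrt(6)*exp(I*pi/4)*sin(pi/16)*sin(7*pi/16)*cos(pi/16)*cos(7*pi/16)/8 - sqrt(1/2 - sqrt(2)/4)*sqrt(sqrt(2)/4 + 1/2)*exp(I*pi/4)*sin(pi/16)*sin(7*pi/16)*cos(pi/16)*cos(7*pi/16)/2 - sqrt(2)*I*exp(I*pi/4)*sin(pi/16)*sin(7*pi/16)*cos(pi/16)*cos(7*pi/16)/8 - sqrt(1/2 - sqrt(2)/4)*sqrt(sqrt(2)/4 + 1/2)*exp(-I*pi/4)*sin(pi/16)*sin(7*pi/16)*cos(pi/16)*cos(7*pi/16)/2 + sqrt(2)*I*exp(-I*pi/4)*sin(pi/16)*sin(7*pi/16)*cos(pi/16)*cos(7*pi/16)/8 - sqrt(6)*exp(-I*pi/4)*sin(pi/16)*sin(7*pi/16)*cos(pi/16)*cos(7*pi/16)/8 + sqrt(3)*I*sqrt(1/2 - sqrt(2)/4)*sqrt(sqrt(2)/4 + 1/2)*exp(I*pi/4)*sin(pi/16)*sin(7*pi/16)*cos(pi/16)*cos(7*pi/16)/2. Key observation: steps 7-8 multiply out to the identity, so the circuit reduces to the remaining gates.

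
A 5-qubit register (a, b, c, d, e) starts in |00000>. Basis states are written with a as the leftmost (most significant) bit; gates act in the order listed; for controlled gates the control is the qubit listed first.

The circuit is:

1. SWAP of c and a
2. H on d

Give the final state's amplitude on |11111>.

|11111> carries amplitude 0 in the final state.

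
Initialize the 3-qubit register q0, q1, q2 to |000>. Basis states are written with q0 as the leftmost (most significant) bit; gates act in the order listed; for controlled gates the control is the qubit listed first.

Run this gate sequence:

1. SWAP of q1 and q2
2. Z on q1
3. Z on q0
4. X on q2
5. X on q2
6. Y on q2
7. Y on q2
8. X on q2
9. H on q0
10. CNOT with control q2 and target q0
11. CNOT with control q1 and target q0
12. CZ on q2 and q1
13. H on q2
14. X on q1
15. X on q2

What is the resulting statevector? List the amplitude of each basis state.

The resulting statevector has amplitude 0 on |000>, 0 on |001>, -1/2 on |010>, 1/2 on |011>, 0 on |100>, 0 on |101>, -1/2 on |110>, 1/2 on |111>. Key observation: gates 5-8 undo each other exactly, leaving only the rest of the circuit to track.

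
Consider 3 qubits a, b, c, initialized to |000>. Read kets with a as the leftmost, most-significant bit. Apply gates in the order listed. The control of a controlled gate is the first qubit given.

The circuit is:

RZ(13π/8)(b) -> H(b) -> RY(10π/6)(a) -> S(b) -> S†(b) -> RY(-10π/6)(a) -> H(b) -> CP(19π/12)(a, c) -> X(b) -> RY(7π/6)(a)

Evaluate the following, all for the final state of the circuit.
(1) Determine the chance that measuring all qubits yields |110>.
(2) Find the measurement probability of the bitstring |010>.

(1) The probability of measuring |110> is sqrt(3)/4 + 1/2. Key observation: steps 2-7 multiply out to the identity, so the circuit reduces to the remaining gates.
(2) Outcome |010> occurs with probability 1/2 - sqrt(3)/4.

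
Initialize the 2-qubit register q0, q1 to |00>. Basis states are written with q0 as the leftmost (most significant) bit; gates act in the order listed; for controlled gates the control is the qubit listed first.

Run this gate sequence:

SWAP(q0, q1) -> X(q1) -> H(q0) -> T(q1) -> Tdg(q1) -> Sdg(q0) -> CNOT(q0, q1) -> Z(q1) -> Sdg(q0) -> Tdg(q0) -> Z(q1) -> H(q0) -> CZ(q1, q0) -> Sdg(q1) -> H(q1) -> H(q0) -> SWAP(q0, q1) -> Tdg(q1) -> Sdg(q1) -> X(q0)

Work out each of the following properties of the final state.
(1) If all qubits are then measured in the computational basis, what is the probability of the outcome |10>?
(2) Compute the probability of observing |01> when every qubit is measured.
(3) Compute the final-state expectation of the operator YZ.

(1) The probability of measuring |10> is 0.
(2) The probability of measuring |01> is sqrt(2)/4 + 1/2.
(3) The expectation value of YZ is -sqrt(2)/2.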